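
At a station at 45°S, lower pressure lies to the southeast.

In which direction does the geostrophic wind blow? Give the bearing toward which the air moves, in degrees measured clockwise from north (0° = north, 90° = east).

The pressure-gradient force points toward the southeast (bearing 135°).
Geostrophic balance: in the Southern Hemisphere the Coriolis force deflects motion to the left, so the geostrophic wind blows 90° to the left of the pressure-gradient force (low pressure on the right).
Rotating 135° by 90° counterclockwise gives 045° — the wind blows toward the northeast.

045°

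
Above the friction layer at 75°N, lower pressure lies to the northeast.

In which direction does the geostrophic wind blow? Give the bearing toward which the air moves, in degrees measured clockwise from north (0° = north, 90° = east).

135°

The pressure-gradient force points toward the northeast (bearing 045°).
Geostrophic balance: in the Northern Hemisphere the Coriolis force deflects motion to the right, so the geostrophic wind blows 90° to the right of the pressure-gradient force (low pressure on the left).
Rotating 045° by 90° clockwise gives 135° — the wind blows toward the southeast.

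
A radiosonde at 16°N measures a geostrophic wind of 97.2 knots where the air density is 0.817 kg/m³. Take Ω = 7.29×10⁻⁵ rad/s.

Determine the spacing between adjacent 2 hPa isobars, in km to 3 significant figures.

Coriolis parameter at 16°N:
f = 2Ω sin φ = 2 × 7.29×10⁻⁵ × sin 16° = 4.02×10⁻⁵ s⁻¹
Wind speed in SI: 97.2 knots = 50.0 m/s
Geostrophic balance rearranged: |∂P/∂n| = f ρ V_g
|∂P/∂n| = 4.02×10⁻⁵ × 0.817 × 50.0 = 1.64×10⁻³ Pa/m
Isobar spacing: Δn = ΔP/|∂P/∂n| = 200 Pa / 1.64×10⁻³ Pa/m = 121817 m ≈ 122 km

122 km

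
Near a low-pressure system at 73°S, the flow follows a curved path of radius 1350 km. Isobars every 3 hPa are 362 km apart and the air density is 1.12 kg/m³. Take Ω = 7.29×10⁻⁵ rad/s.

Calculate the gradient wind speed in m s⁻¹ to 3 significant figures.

5.17 m s⁻¹

Coriolis parameter at 73°S:
f = 2Ω sin φ = 2 × 7.29×10⁻⁵ × sin 73° = 1.39×10⁻⁴ s⁻¹
Pressure gradient: |∂P/∂n| = 300 Pa / 362000 m = 8.29×10⁻⁴ Pa/m
Geostrophic speed: V_g = |∂P/∂n|/(fρ) = 8.29×10⁻⁴/(1.39×10⁻⁴ × 1.12) = 5.31 m/s
Around a low, centrifugal force acts outward with Coriolis, so pressure-gradient force balances both:
(1/ρ)|∂P/∂n| = fV + V²/R  →  V² + fR·V − fR·V_g = 0
With fR = 1.39×10⁻⁴ × 1350×10³ m = 188 m/s:
V = [−fR + √((fR)² + 4 fR V_g)]/2 = [−188 + √(188² + 4×188×5.31)]/2 = 5.17 m/s
Subgeostrophic (V < V_g = 5.31 m/s), as expected around a low.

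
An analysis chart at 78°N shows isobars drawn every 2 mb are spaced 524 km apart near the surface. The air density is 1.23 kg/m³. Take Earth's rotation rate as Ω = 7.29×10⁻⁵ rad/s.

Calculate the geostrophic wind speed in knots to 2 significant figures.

4.2 knots

Coriolis parameter at 78°N:
f = 2Ω sin φ = 2 × 7.29×10⁻⁵ × sin 78° = 1.43×10⁻⁴ s⁻¹
Pressure gradient: |∂P/∂n| = 200 Pa / 524000 m = 3.82×10⁻⁴ Pa/m
Geostrophic balance (pressure-gradient force = Coriolis force):
V_g = (1/(fρ)) |∂P/∂n| = 3.82×10⁻⁴ / (1.43×10⁻⁴ × 1.23) = 2.18 m/s
Converting: 2.18 m/s × 1.944 = 4.2 knots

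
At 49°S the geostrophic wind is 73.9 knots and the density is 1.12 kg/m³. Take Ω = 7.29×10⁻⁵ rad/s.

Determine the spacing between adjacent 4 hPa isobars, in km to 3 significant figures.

Coriolis parameter at 49°S:
f = 2Ω sin φ = 2 × 7.29×10⁻⁵ × sin 49° = 1.10×10⁻⁴ s⁻¹
Wind speed in SI: 73.9 knots = 38.0 m/s
Geostrophic balance rearranged: |∂P/∂n| = f ρ V_g
|∂P/∂n| = 1.10×10⁻⁴ × 1.12 × 38.0 = 4.69×10⁻³ Pa/m
Isobar spacing: Δn = ΔP/|∂P/∂n| = 400 Pa / 4.69×10⁻³ Pa/m = 85373 m ≈ 85.4 km

85.4 km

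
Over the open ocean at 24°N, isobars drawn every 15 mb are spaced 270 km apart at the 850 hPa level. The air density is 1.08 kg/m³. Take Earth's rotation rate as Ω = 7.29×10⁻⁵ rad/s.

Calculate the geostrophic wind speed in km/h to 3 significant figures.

Coriolis parameter at 24°N:
f = 2Ω sin φ = 2 × 7.29×10⁻⁵ × sin 24° = 5.93×10⁻⁵ s⁻¹
Pressure gradient: |∂P/∂n| = 1500 Pa / 270000 m = 5.56×10⁻³ Pa/m
Geostrophic balance (pressure-gradient force = Coriolis force):
V_g = (1/(fρ)) |∂P/∂n| = 5.56×10⁻³ / (5.93×10⁻⁵ × 1.08) = 86.7 m/s
Converting: 86.7 m/s × 3.6 = 312 km/h

312 km/h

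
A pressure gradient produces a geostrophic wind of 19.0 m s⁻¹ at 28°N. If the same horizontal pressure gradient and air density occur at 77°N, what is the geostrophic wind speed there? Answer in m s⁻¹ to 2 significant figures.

9.2 m s⁻¹

With the same pressure gradient and density, V_g ∝ 1/f ∝ 1/sin φ.
V₂ = V₁ · sin φ₁ / sin φ₂ = 19.0 × sin 28° / sin 77°
V₂ = 19.0 × 0.4695/0.9744 = 9.2 m s⁻¹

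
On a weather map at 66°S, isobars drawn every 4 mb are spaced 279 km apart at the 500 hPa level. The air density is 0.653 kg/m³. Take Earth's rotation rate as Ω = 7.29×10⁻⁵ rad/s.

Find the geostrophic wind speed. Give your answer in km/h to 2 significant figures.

59 km/h

Coriolis parameter at 66°S:
f = 2Ω sin φ = 2 × 7.29×10⁻⁵ × sin 66° = 1.33×10⁻⁴ s⁻¹
Pressure gradient: |∂P/∂n| = 400 Pa / 279000 m = 1.43×10⁻³ Pa/m
Geostrophic balance (pressure-gradient force = Coriolis force):
V_g = (1/(fρ)) |∂P/∂n| = 1.43×10⁻³ / (1.33×10⁻⁴ × 0.653) = 16.5 m/s
Converting: 16.5 m/s × 3.6 = 59 km/h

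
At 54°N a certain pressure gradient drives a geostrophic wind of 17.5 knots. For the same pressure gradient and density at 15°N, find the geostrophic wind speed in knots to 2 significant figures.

With the same pressure gradient and density, V_g ∝ 1/f ∝ 1/sin φ.
V₂ = V₁ · sin φ₁ / sin φ₂ = 17.5 × sin 54° / sin 15°
V₂ = 17.5 × 0.8090/0.2588 = 55 knots

55 knots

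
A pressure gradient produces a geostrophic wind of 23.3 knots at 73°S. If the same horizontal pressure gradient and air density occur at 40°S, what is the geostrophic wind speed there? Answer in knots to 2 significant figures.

35 knots

With the same pressure gradient and density, V_g ∝ 1/f ∝ 1/sin φ.
V₂ = V₁ · sin φ₁ / sin φ₂ = 23.3 × sin 73° / sin 40°
V₂ = 23.3 × 0.9563/0.6428 = 35 knots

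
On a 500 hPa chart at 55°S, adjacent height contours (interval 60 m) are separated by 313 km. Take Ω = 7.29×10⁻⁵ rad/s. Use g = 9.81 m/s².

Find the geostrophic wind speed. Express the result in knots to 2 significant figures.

31 knots

Coriolis parameter at 55°S:
f = 2Ω sin φ = 2 × 7.29×10⁻⁵ × sin 55° = 1.19×10⁻⁴ s⁻¹
Height gradient: |∂Z/∂n| = 60 m / 313000 m = 1.92×10⁻⁴
On a pressure surface, geostrophic balance gives V_g = (g/f)|∂Z/∂n|:
V_g = 9.81 × 1.92×10⁻⁴ / 1.19×10⁻⁴ = 15.7 m/s
Converting: 15.7 m/s × 1.944 = 31 knots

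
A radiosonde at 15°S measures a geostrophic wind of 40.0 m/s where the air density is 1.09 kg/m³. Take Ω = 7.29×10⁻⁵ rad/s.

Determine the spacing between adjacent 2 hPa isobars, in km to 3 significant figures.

122 km

Coriolis parameter at 15°S:
f = 2Ω sin φ = 2 × 7.29×10⁻⁵ × sin 15° = 3.77×10⁻⁵ s⁻¹
Geostrophic balance rearranged: |∂P/∂n| = f ρ V_g
|∂P/∂n| = 3.77×10⁻⁵ × 1.09 × 40.0 = 1.65×10⁻³ Pa/m
Isobar spacing: Δn = ΔP/|∂P/∂n| = 200 Pa / 1.65×10⁻³ Pa/m = 121560 m ≈ 122 km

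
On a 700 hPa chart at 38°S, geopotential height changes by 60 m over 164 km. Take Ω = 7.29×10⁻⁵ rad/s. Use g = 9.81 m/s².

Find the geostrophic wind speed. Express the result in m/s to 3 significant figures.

40.0 m/s

Coriolis parameter at 38°S:
f = 2Ω sin φ = 2 × 7.29×10⁻⁵ × sin 38° = 8.98×10⁻⁵ s⁻¹
Height gradient: |∂Z/∂n| = 60 m / 164000 m = 3.66×10⁻⁴
On a pressure surface, geostrophic balance gives V_g = (g/f)|∂Z/∂n|:
V_g = 9.81 × 3.66×10⁻⁴ / 8.98×10⁻⁵ = 40.0 m/s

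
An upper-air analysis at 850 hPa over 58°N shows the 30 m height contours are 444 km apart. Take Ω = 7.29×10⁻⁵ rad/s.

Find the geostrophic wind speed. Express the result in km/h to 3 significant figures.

Coriolis parameter at 58°N:
f = 2Ω sin φ = 2 × 7.29×10⁻⁵ × sin 58° = 1.24×10⁻⁴ s⁻¹
Height gradient: |∂Z/∂n| = 30 m / 444000 m = 6.76×10⁻⁵
On a pressure surface, geostrophic balance gives V_g = (g/f)|∂Z/∂n|:
V_g = 9.81 × 6.76×10⁻⁵ / 1.24×10⁻⁴ = 5.36 m/s
Converting: 5.36 m/s × 3.6 = 19.3 km/h

19.3 km/h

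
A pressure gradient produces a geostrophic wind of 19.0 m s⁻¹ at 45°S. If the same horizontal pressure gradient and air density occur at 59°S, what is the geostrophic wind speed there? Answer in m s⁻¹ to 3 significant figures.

15.7 m s⁻¹

With the same pressure gradient and density, V_g ∝ 1/f ∝ 1/sin φ.
V₂ = V₁ · sin φ₁ / sin φ₂ = 19.0 × sin 45° / sin 59°
V₂ = 19.0 × 0.7071/0.8572 = 15.7 m s⁻¹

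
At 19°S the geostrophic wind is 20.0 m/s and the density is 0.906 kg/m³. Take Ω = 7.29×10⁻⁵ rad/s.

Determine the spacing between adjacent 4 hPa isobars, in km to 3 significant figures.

Coriolis parameter at 19°S:
f = 2Ω sin φ = 2 × 7.29×10⁻⁵ × sin 19° = 4.75×10⁻⁵ s⁻¹
Geostrophic balance rearranged: |∂P/∂n| = f ρ V_g
|∂P/∂n| = 4.75×10⁻⁵ × 0.906 × 20.0 = 8.60×10⁻⁴ Pa/m
Isobar spacing: Δn = ΔP/|∂P/∂n| = 400 Pa / 8.60×10⁻⁴ Pa/m = 465053 m ≈ 465 km

465 km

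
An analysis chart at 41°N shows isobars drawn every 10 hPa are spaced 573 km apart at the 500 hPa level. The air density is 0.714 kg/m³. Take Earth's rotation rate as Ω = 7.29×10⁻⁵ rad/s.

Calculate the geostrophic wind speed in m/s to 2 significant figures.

26 m/s

Coriolis parameter at 41°N:
f = 2Ω sin φ = 2 × 7.29×10⁻⁵ × sin 41° = 9.57×10⁻⁵ s⁻¹
Pressure gradient: |∂P/∂n| = 1000 Pa / 573000 m = 1.75×10⁻³ Pa/m
Geostrophic balance (pressure-gradient force = Coriolis force):
V_g = (1/(fρ)) |∂P/∂n| = 1.75×10⁻³ / (9.57×10⁻⁵ × 0.714) = 25.6 m/s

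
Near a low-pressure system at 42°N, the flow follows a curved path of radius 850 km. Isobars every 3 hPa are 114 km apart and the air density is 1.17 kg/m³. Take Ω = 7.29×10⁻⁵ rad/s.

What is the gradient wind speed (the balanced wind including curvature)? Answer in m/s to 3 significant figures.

Coriolis parameter at 42°N:
f = 2Ω sin φ = 2 × 7.29×10⁻⁵ × sin 42° = 9.76×10⁻⁵ s⁻¹
Pressure gradient: |∂P/∂n| = 300 Pa / 114000 m = 2.63×10⁻³ Pa/m
Geostrophic speed: V_g = |∂P/∂n|/(fρ) = 2.63×10⁻³/(9.76×10⁻⁵ × 1.17) = 23.1 m/s
Around a low, centrifugal force acts outward with Coriolis, so pressure-gradient force balances both:
(1/ρ)|∂P/∂n| = fV + V²/R  →  V² + fR·V − fR·V_g = 0
With fR = 9.76×10⁻⁵ × 850×10³ m = 82.9 m/s:
V = [−fR + √((fR)² + 4 fR V_g)]/2 = [−82.9 + √(82.9² + 4×82.9×23.1)]/2 = 18.8 m/s
Subgeostrophic (V < V_g = 23.1 m/s), as expected around a low.

18.8 m/s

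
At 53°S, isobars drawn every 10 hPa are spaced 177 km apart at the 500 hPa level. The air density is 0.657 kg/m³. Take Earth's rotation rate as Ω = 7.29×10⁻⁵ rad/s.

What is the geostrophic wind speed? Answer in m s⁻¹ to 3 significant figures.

73.9 m s⁻¹

Coriolis parameter at 53°S:
f = 2Ω sin φ = 2 × 7.29×10⁻⁵ × sin 53° = 1.16×10⁻⁴ s⁻¹
Pressure gradient: |∂P/∂n| = 1000 Pa / 177000 m = 5.65×10⁻³ Pa/m
Geostrophic balance (pressure-gradient force = Coriolis force):
V_g = (1/(fρ)) |∂P/∂n| = 5.65×10⁻³ / (1.16×10⁻⁴ × 0.657) = 73.9 m/s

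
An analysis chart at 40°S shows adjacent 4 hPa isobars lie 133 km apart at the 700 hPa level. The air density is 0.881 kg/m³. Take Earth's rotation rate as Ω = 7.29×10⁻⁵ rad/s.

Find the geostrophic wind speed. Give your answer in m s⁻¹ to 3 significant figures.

36.4 m s⁻¹

Coriolis parameter at 40°S:
f = 2Ω sin φ = 2 × 7.29×10⁻⁵ × sin 40° = 9.37×10⁻⁵ s⁻¹
Pressure gradient: |∂P/∂n| = 400 Pa / 133000 m = 3.01×10⁻³ Pa/m
Geostrophic balance (pressure-gradient force = Coriolis force):
V_g = (1/(fρ)) |∂P/∂n| = 3.01×10⁻³ / (9.37×10⁻⁵ × 0.881) = 36.4 m/s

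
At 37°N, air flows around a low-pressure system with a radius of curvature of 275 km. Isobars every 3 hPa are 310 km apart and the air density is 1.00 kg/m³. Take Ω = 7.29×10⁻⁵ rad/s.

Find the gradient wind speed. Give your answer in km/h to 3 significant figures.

29.6 km/h

Coriolis parameter at 37°N:
f = 2Ω sin φ = 2 × 7.29×10⁻⁵ × sin 37° = 8.77×10⁻⁵ s⁻¹
Pressure gradient: |∂P/∂n| = 300 Pa / 310000 m = 9.68×10⁻⁴ Pa/m
Geostrophic speed: V_g = |∂P/∂n|/(fρ) = 9.68×10⁻⁴/(8.77×10⁻⁵ × 1.00) = 11.0 m/s
Around a low, centrifugal force acts outward with Coriolis, so pressure-gradient force balances both:
(1/ρ)|∂P/∂n| = fV + V²/R  →  V² + fR·V − fR·V_g = 0
With fR = 8.77×10⁻⁵ × 275×10³ m = 24.1 m/s:
V = [−fR + √((fR)² + 4 fR V_g)]/2 = [−24.1 + √(24.1² + 4×24.1×11)]/2 = 8.23 m/s
Subgeostrophic (V < V_g = 11 m/s), as expected around a low.
Converting: 8.23 m/s × 3.6 = 29.6 km/h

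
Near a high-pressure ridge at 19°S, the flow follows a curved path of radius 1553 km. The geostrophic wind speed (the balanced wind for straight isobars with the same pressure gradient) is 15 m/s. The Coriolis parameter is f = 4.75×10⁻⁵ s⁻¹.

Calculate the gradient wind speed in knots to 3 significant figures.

Around a high, pressure-gradient force acts outward with centrifugal, so Coriolis balances both:
fV = (1/ρ)|∂P/∂n| + V²/R  →  V² − fR·V + fR·V_g = 0
With fR = 4.75×10⁻⁵ × 1553×10³ m = 73.8 m/s:
V = [fR − √((fR)² − 4 fR V_g)]/2 = [73.8 − √(73.8² − 4×73.8×15)]/2 = 20.9 m/s
Supergeostrophic (V > V_g = 15 m/s), as expected around a high.
Converting: 20.9 m/s × 1.944 = 40.7 knots

40.7 knots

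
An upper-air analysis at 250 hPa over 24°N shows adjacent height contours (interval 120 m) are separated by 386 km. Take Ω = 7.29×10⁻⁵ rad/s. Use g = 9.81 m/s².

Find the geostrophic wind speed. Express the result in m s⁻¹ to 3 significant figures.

Coriolis parameter at 24°N:
f = 2Ω sin φ = 2 × 7.29×10⁻⁵ × sin 24° = 5.93×10⁻⁵ s⁻¹
Height gradient: |∂Z/∂n| = 120 m / 386000 m = 3.11×10⁻⁴
On a pressure surface, geostrophic balance gives V_g = (g/f)|∂Z/∂n|:
V_g = 9.81 × 3.11×10⁻⁴ / 5.93×10⁻⁵ = 51.4 m/s

51.4 m s⁻¹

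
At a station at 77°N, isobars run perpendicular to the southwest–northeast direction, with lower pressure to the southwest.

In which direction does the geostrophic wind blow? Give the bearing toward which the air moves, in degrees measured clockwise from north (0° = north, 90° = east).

315°

The pressure-gradient force points toward the southwest (bearing 225°).
Geostrophic balance: in the Northern Hemisphere the Coriolis force deflects motion to the right, so the geostrophic wind blows 90° to the right of the pressure-gradient force (low pressure on the left).
Rotating 225° by 90° clockwise gives 315° — the wind blows toward the northwest.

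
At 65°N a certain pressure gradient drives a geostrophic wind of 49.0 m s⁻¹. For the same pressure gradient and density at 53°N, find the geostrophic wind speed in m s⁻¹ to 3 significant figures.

55.6 m s⁻¹

With the same pressure gradient and density, V_g ∝ 1/f ∝ 1/sin φ.
V₂ = V₁ · sin φ₁ / sin φ₂ = 49.0 × sin 65° / sin 53°
V₂ = 49.0 × 0.9063/0.7986 = 55.6 m s⁻¹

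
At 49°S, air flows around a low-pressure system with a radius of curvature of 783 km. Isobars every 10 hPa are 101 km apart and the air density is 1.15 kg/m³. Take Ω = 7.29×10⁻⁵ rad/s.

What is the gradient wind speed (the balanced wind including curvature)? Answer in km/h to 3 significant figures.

179 km/h

Coriolis parameter at 49°S:
f = 2Ω sin φ = 2 × 7.29×10⁻⁵ × sin 49° = 1.10×10⁻⁴ s⁻¹
Pressure gradient: |∂P/∂n| = 1000 Pa / 101000 m = 9.90×10⁻³ Pa/m
Geostrophic speed: V_g = |∂P/∂n|/(fρ) = 9.90×10⁻³/(1.10×10⁻⁴ × 1.15) = 78.2 m/s
Around a low, centrifugal force acts outward with Coriolis, so pressure-gradient force balances both:
(1/ρ)|∂P/∂n| = fV + V²/R  →  V² + fR·V − fR·V_g = 0
With fR = 1.10×10⁻⁴ × 783×10³ m = 86.2 m/s:
V = [−fR + √((fR)² + 4 fR V_g)]/2 = [−86.2 + √(86.2² + 4×86.2×78.2)]/2 = 49.6 m/s
Subgeostrophic (V < V_g = 78.2 m/s), as expected around a low.
Converting: 49.6 m/s × 3.6 = 179 km/h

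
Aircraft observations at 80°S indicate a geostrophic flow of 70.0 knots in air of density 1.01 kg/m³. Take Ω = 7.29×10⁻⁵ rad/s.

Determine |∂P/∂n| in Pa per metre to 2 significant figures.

Coriolis parameter at 80°S:
f = 2Ω sin φ = 2 × 7.29×10⁻⁵ × sin 80° = 1.44×10⁻⁴ s⁻¹
Wind speed in SI: 70.0 knots = 36.0 m/s
Geostrophic balance rearranged: |∂P/∂n| = f ρ V_g
|∂P/∂n| = 1.44×10⁻⁴ × 1.01 × 36.0 = 5.22×10⁻³ Pa/m

5.2×10⁻³ Pa/m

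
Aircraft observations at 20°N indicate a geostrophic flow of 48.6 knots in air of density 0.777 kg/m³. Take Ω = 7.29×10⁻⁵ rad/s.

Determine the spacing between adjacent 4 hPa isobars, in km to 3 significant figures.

Coriolis parameter at 20°N:
f = 2Ω sin φ = 2 × 7.29×10⁻⁵ × sin 20° = 4.99×10⁻⁵ s⁻¹
Wind speed in SI: 48.6 knots = 25.0 m/s
Geostrophic balance rearranged: |∂P/∂n| = f ρ V_g
|∂P/∂n| = 4.99×10⁻⁵ × 0.777 × 25.0 = 9.69×10⁻⁴ Pa/m
Isobar spacing: Δn = ΔP/|∂P/∂n| = 400 Pa / 9.69×10⁻⁴ Pa/m = 412910 m ≈ 413 km

413 km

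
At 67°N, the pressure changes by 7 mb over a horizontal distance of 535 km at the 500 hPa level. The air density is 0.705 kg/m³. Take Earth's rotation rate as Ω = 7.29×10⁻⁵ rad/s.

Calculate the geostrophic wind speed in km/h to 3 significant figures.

49.8 km/h

Coriolis parameter at 67°N:
f = 2Ω sin φ = 2 × 7.29×10⁻⁵ × sin 67° = 1.34×10⁻⁴ s⁻¹
Pressure gradient: |∂P/∂n| = 700 Pa / 535000 m = 1.31×10⁻³ Pa/m
Geostrophic balance (pressure-gradient force = Coriolis force):
V_g = (1/(fρ)) |∂P/∂n| = 1.31×10⁻³ / (1.34×10⁻⁴ × 0.705) = 13.8 m/s
Converting: 13.8 m/s × 3.6 = 49.8 km/h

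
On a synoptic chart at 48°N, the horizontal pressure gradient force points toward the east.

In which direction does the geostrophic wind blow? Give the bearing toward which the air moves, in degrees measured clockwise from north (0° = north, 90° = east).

180°

The pressure-gradient force points toward the east (bearing 090°).
Geostrophic balance: in the Northern Hemisphere the Coriolis force deflects motion to the right, so the geostrophic wind blows 90° to the right of the pressure-gradient force (low pressure on the left).
Rotating 090° by 90° clockwise gives 180° — the wind blows toward the south.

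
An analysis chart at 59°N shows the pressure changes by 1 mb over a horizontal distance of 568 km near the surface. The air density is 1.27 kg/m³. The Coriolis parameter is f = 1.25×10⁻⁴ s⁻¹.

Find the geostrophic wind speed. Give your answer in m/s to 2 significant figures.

1.1 m/s

Pressure gradient: |∂P/∂n| = 100 Pa / 568000 m = 1.76×10⁻⁴ Pa/m
Geostrophic balance (pressure-gradient force = Coriolis force):
V_g = (1/(fρ)) |∂P/∂n| = 1.76×10⁻⁴ / (1.25×10⁻⁴ × 1.27) = 1.11 m/s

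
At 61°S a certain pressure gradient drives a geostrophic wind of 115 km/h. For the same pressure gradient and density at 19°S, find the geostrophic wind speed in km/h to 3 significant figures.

309 km/h

With the same pressure gradient and density, V_g ∝ 1/f ∝ 1/sin φ.
V₂ = V₁ · sin φ₁ / sin φ₂ = 115 × sin 61° / sin 19°
V₂ = 115 × 0.8746/0.3256 = 309 km/h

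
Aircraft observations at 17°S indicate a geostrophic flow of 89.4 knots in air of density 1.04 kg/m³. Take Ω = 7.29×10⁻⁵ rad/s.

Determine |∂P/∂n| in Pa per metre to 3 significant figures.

2.04×10⁻³ Pa/m

Coriolis parameter at 17°S:
f = 2Ω sin φ = 2 × 7.29×10⁻⁵ × sin 17° = 4.26×10⁻⁵ s⁻¹
Wind speed in SI: 89.4 knots = 46.0 m/s
Geostrophic balance rearranged: |∂P/∂n| = f ρ V_g
|∂P/∂n| = 4.26×10⁻⁵ × 1.04 × 46.0 = 2.04×10⁻³ Pa/m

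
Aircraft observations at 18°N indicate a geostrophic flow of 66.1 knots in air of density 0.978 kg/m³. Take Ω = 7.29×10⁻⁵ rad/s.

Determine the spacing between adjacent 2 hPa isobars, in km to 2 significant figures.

Coriolis parameter at 18°N:
f = 2Ω sin φ = 2 × 7.29×10⁻⁵ × sin 18° = 4.51×10⁻⁵ s⁻¹
Wind speed in SI: 66.1 knots = 34.0 m/s
Geostrophic balance rearranged: |∂P/∂n| = f ρ V_g
|∂P/∂n| = 4.51×10⁻⁵ × 0.978 × 34.0 = 1.50×10⁻³ Pa/m
Isobar spacing: Δn = ΔP/|∂P/∂n| = 200 Pa / 1.50×10⁻³ Pa/m = 133479 m ≈ 130 km

130 km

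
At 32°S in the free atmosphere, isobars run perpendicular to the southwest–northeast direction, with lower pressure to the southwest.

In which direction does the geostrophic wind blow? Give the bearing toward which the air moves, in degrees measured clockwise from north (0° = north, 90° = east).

The pressure-gradient force points toward the southwest (bearing 225°).
Geostrophic balance: in the Southern Hemisphere the Coriolis force deflects motion to the left, so the geostrophic wind blows 90° to the left of the pressure-gradient force (low pressure on the right).
Rotating 225° by 90° counterclockwise gives 135° — the wind blows toward the southeast.

135°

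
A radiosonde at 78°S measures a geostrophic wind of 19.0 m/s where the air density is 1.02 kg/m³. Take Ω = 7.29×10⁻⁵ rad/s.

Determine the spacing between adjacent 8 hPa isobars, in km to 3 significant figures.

289 km

Coriolis parameter at 78°S:
f = 2Ω sin φ = 2 × 7.29×10⁻⁵ × sin 78° = 1.43×10⁻⁴ s⁻¹
Geostrophic balance rearranged: |∂P/∂n| = f ρ V_g
|∂P/∂n| = 1.43×10⁻⁴ × 1.02 × 19.0 = 2.76×10⁻³ Pa/m
Isobar spacing: Δn = ΔP/|∂P/∂n| = 800 Pa / 2.76×10⁻³ Pa/m = 289450 m ≈ 289 km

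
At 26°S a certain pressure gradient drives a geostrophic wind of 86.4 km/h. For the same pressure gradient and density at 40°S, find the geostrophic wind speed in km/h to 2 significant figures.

59 km/h

With the same pressure gradient and density, V_g ∝ 1/f ∝ 1/sin φ.
V₂ = V₁ · sin φ₁ / sin φ₂ = 86.4 × sin 26° / sin 40°
V₂ = 86.4 × 0.4384/0.6428 = 59 km/h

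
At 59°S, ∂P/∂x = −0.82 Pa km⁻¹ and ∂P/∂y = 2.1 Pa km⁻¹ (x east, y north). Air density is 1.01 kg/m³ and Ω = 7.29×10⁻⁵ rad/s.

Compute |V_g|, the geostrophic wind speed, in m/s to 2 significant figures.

Coriolis parameter at 59°S:
f = 2Ω sin φ = 2 × 7.29×10⁻⁵ × sin 59° = 1.25×10⁻⁴ s⁻¹
In the Southern Hemisphere f is negative: f = −1.25×10⁻⁴ s⁻¹.
Component geostrophic relations (x east, y north):
u_g = −(1/(fρ)) ∂P/∂y,  v_g = (1/(fρ)) ∂P/∂x
u_g = −(2.1×10⁻³)/(−1.25×10⁻⁴ × 1.01) = 16.6 m/s;  v_g = (−0.82×10⁻³)/(−1.25×10⁻⁴ × 1.01) = 6.50 m/s
|V_g| = √(u_g² + v_g²) = 17.9 m/s

18 m/s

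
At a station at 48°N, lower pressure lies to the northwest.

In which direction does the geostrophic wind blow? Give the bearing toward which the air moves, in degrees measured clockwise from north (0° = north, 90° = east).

The pressure-gradient force points toward the northwest (bearing 315°).
Geostrophic balance: in the Northern Hemisphere the Coriolis force deflects motion to the right, so the geostrophic wind blows 90° to the right of the pressure-gradient force (low pressure on the left).
Rotating 315° by 90° clockwise gives 045° — the wind blows toward the northeast.

045°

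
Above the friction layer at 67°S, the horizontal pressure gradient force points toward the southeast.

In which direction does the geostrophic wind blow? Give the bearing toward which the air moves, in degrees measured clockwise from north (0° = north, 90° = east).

The pressure-gradient force points toward the southeast (bearing 135°).
Geostrophic balance: in the Southern Hemisphere the Coriolis force deflects motion to the left, so the geostrophic wind blows 90° to the left of the pressure-gradient force (low pressure on the right).
Rotating 135° by 90° counterclockwise gives 045° — the wind blows toward the northeast.

045°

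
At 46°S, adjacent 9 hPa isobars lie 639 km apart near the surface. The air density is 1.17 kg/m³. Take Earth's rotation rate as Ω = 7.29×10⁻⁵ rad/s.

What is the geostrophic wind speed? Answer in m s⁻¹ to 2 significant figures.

11 m s⁻¹

Coriolis parameter at 46°S:
f = 2Ω sin φ = 2 × 7.29×10⁻⁵ × sin 46° = 1.05×10⁻⁴ s⁻¹
Pressure gradient: |∂P/∂n| = 900 Pa / 639000 m = 1.41×10⁻³ Pa/m
Geostrophic balance (pressure-gradient force = Coriolis force):
V_g = (1/(fρ)) |∂P/∂n| = 1.41×10⁻³ / (1.05×10⁻⁴ × 1.17) = 11.5 m/s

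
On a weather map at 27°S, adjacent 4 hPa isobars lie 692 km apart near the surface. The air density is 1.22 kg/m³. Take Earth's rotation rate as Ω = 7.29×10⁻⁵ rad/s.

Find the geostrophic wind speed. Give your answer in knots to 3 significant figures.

Coriolis parameter at 27°S:
f = 2Ω sin φ = 2 × 7.29×10⁻⁵ × sin 27° = 6.62×10⁻⁵ s⁻¹
Pressure gradient: |∂P/∂n| = 400 Pa / 692000 m = 5.78×10⁻⁴ Pa/m
Geostrophic balance (pressure-gradient force = Coriolis force):
V_g = (1/(fρ)) |∂P/∂n| = 5.78×10⁻⁴ / (6.62×10⁻⁵ × 1.22) = 7.16 m/s
Converting: 7.16 m/s × 1.944 = 13.9 knots

13.9 knots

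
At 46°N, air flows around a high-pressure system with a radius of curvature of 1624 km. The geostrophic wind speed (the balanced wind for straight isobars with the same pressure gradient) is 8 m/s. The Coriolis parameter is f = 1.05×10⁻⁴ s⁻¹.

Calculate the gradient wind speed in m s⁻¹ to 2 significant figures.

Around a high, pressure-gradient force acts outward with centrifugal, so Coriolis balances both:
fV = (1/ρ)|∂P/∂n| + V²/R  →  V² − fR·V + fR·V_g = 0
With fR = 1.05×10⁻⁴ × 1624×10³ m = 171 m/s:
V = [fR − √((fR)² − 4 fR V_g)]/2 = [171 − √(171² − 4×171×8)]/2 = 8.42 m/s
Supergeostrophic (V > V_g = 8 m/s), as expected around a high.

8.4 m s⁻¹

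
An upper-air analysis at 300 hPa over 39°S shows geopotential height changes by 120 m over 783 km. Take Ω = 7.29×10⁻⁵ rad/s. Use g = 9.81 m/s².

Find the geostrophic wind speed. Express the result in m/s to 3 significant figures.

16.4 m/s

Coriolis parameter at 39°S:
f = 2Ω sin φ = 2 × 7.29×10⁻⁵ × sin 39° = 9.18×10⁻⁵ s⁻¹
Height gradient: |∂Z/∂n| = 120 m / 783000 m = 1.53×10⁻⁴
On a pressure surface, geostrophic balance gives V_g = (g/f)|∂Z/∂n|:
V_g = 9.81 × 1.53×10⁻⁴ / 9.18×10⁻⁵ = 16.4 m/s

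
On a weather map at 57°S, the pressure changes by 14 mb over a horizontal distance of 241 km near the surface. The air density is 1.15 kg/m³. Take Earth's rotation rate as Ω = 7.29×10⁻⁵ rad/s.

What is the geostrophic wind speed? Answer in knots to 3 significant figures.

80.3 knots

Coriolis parameter at 57°S:
f = 2Ω sin φ = 2 × 7.29×10⁻⁵ × sin 57° = 1.22×10⁻⁴ s⁻¹
Pressure gradient: |∂P/∂n| = 1400 Pa / 241000 m = 5.81×10⁻³ Pa/m
Geostrophic balance (pressure-gradient force = Coriolis force):
V_g = (1/(fρ)) |∂P/∂n| = 5.81×10⁻³ / (1.22×10⁻⁴ × 1.15) = 41.3 m/s
Converting: 41.3 m/s × 1.944 = 80.3 knots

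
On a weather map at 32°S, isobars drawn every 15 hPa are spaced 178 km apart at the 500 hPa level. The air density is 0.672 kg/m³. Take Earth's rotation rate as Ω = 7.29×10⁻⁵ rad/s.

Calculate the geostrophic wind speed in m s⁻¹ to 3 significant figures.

Coriolis parameter at 32°S:
f = 2Ω sin φ = 2 × 7.29×10⁻⁵ × sin 32° = 7.73×10⁻⁵ s⁻¹
Pressure gradient: |∂P/∂n| = 1500 Pa / 178000 m = 8.43×10⁻³ Pa/m
Geostrophic balance (pressure-gradient force = Coriolis force):
V_g = (1/(fρ)) |∂P/∂n| = 8.43×10⁻³ / (7.73×10⁻⁵ × 0.672) = 162 m/s

162 m s⁻¹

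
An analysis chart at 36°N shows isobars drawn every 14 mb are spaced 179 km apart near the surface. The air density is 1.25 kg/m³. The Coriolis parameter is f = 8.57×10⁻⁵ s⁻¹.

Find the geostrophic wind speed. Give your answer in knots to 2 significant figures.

140 knots

Pressure gradient: |∂P/∂n| = 1400 Pa / 179000 m = 7.82×10⁻³ Pa/m
Geostrophic balance (pressure-gradient force = Coriolis force):
V_g = (1/(fρ)) |∂P/∂n| = 7.82×10⁻³ / (8.57×10⁻⁵ × 1.25) = 73.0 m/s
Converting: 73.0 m/s × 1.944 = 140 knots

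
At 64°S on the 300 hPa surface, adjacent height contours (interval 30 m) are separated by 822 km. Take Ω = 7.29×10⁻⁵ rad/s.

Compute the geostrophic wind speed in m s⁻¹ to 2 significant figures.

Coriolis parameter at 64°S:
f = 2Ω sin φ = 2 × 7.29×10⁻⁵ × sin 64° = 1.31×10⁻⁴ s⁻¹
Height gradient: |∂Z/∂n| = 30 m / 822000 m = 3.65×10⁻⁵
On a pressure surface, geostrophic balance gives V_g = (g/f)|∂Z/∂n|:
V_g = 9.81 × 3.65×10⁻⁵ / 1.31×10⁻⁴ = 2.73 m/s

2.7 m s⁻¹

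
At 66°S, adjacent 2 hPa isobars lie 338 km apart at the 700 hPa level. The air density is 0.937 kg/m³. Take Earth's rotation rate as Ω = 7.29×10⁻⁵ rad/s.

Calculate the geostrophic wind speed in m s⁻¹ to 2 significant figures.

Coriolis parameter at 66°S:
f = 2Ω sin φ = 2 × 7.29×10⁻⁵ × sin 66° = 1.33×10⁻⁴ s⁻¹
Pressure gradient: |∂P/∂n| = 200 Pa / 338000 m = 5.92×10⁻⁴ Pa/m
Geostrophic balance (pressure-gradient force = Coriolis force):
V_g = (1/(fρ)) |∂P/∂n| = 5.92×10⁻⁴ / (1.33×10⁻⁴ × 0.937) = 4.74 m/s

4.7 m s⁻¹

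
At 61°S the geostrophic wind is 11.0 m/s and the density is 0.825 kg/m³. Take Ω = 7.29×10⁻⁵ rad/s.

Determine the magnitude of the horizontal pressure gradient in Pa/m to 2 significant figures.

1.2×10⁻³ Pa/m

Coriolis parameter at 61°S:
f = 2Ω sin φ = 2 × 7.29×10⁻⁵ × sin 61° = 1.28×10⁻⁴ s⁻¹
Geostrophic balance rearranged: |∂P/∂n| = f ρ V_g
|∂P/∂n| = 1.28×10⁻⁴ × 0.825 × 11.0 = 1.16×10⁻³ Pa/m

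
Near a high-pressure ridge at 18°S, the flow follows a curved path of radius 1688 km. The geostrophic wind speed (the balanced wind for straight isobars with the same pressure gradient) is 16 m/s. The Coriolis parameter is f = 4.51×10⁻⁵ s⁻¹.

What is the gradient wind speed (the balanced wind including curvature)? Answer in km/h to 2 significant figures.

Around a high, pressure-gradient force acts outward with centrifugal, so Coriolis balances both:
fV = (1/ρ)|∂P/∂n| + V²/R  →  V² − fR·V + fR·V_g = 0
With fR = 4.51×10⁻⁵ × 1688×10³ m = 76.1 m/s:
V = [fR − √((fR)² − 4 fR V_g)]/2 = [76.1 − √(76.1² − 4×76.1×16)]/2 = 22.9 m/s
Supergeostrophic (V > V_g = 16 m/s), as expected around a high.
Converting: 22.9 m/s × 3.6 = 82 km/h

82 km/h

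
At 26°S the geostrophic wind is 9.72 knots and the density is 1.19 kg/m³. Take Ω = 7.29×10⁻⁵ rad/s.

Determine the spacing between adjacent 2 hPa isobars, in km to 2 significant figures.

Coriolis parameter at 26°S:
f = 2Ω sin φ = 2 × 7.29×10⁻⁵ × sin 26° = 6.39×10⁻⁵ s⁻¹
Wind speed in SI: 9.72 knots = 5.00 m/s
Geostrophic balance rearranged: |∂P/∂n| = f ρ V_g
|∂P/∂n| = 6.39×10⁻⁵ × 1.19 × 5.00 = 3.80×10⁻⁴ Pa/m
Isobar spacing: Δn = ΔP/|∂P/∂n| = 200 Pa / 3.80×10⁻⁴ Pa/m = 525871 m ≈ 530 km

530 km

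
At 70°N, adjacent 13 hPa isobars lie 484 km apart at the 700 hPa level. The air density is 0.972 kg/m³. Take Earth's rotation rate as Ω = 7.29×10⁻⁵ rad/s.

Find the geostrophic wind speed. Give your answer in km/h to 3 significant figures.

Coriolis parameter at 70°N:
f = 2Ω sin φ = 2 × 7.29×10⁻⁵ × sin 70° = 1.37×10⁻⁴ s⁻¹
Pressure gradient: |∂P/∂n| = 1300 Pa / 484000 m = 2.69×10⁻³ Pa/m
Geostrophic balance (pressure-gradient force = Coriolis force):
V_g = (1/(fρ)) |∂P/∂n| = 2.69×10⁻³ / (1.37×10⁻⁴ × 0.972) = 20.2 m/s
Converting: 20.2 m/s × 3.6 = 72.6 km/h

72.6 km/h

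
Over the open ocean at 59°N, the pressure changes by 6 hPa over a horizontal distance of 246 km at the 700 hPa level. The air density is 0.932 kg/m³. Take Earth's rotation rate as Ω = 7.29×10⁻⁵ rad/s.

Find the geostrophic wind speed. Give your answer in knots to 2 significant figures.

41 knots

Coriolis parameter at 59°N:
f = 2Ω sin φ = 2 × 7.29×10⁻⁵ × sin 59° = 1.25×10⁻⁴ s⁻¹
Pressure gradient: |∂P/∂n| = 600 Pa / 246000 m = 2.44×10⁻³ Pa/m
Geostrophic balance (pressure-gradient force = Coriolis force):
V_g = (1/(fρ)) |∂P/∂n| = 2.44×10⁻³ / (1.25×10⁻⁴ × 0.932) = 20.9 m/s
Converting: 20.9 m/s × 1.944 = 41 knots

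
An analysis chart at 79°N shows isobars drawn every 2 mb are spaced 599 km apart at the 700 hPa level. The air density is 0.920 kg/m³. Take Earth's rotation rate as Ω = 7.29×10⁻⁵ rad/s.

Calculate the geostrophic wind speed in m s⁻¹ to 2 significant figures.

Coriolis parameter at 79°N:
f = 2Ω sin φ = 2 × 7.29×10⁻⁵ × sin 79° = 1.43×10⁻⁴ s⁻¹
Pressure gradient: |∂P/∂n| = 200 Pa / 599000 m = 3.34×10⁻⁴ Pa/m
Geostrophic balance (pressure-gradient force = Coriolis force):
V_g = (1/(fρ)) |∂P/∂n| = 3.34×10⁻⁴ / (1.43×10⁻⁴ × 0.920) = 2.54 m/s

2.5 m s⁻¹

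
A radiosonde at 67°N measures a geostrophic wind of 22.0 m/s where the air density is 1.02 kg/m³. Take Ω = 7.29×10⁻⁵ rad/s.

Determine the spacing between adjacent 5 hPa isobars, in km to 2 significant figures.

Coriolis parameter at 67°N:
f = 2Ω sin φ = 2 × 7.29×10⁻⁵ × sin 67° = 1.34×10⁻⁴ s⁻¹
Geostrophic balance rearranged: |∂P/∂n| = f ρ V_g
|∂P/∂n| = 1.34×10⁻⁴ × 1.02 × 22.0 = 3.01×10⁻³ Pa/m
Isobar spacing: Δn = ΔP/|∂P/∂n| = 500 Pa / 3.01×10⁻³ Pa/m = 166021 m ≈ 170 km

170 km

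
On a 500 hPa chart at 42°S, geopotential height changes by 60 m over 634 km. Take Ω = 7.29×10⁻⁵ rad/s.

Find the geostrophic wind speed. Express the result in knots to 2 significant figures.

18 knots

Coriolis parameter at 42°S:
f = 2Ω sin φ = 2 × 7.29×10⁻⁵ × sin 42° = 9.76×10⁻⁵ s⁻¹
Height gradient: |∂Z/∂n| = 60 m / 634000 m = 9.46×10⁻⁵
On a pressure surface, geostrophic balance gives V_g = (g/f)|∂Z/∂n|:
V_g = 9.81 × 9.46×10⁻⁵ / 9.76×10⁻⁵ = 9.52 m/s
Converting: 9.52 m/s × 1.944 = 18 knots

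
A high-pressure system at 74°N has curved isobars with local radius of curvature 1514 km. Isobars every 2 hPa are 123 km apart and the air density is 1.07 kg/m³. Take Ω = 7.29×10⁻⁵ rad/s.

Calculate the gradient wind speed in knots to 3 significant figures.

22.3 knots

Coriolis parameter at 74°N:
f = 2Ω sin φ = 2 × 7.29×10⁻⁵ × sin 74° = 1.40×10⁻⁴ s⁻¹
Pressure gradient: |∂P/∂n| = 200 Pa / 123000 m = 1.63×10⁻³ Pa/m
Geostrophic speed: V_g = |∂P/∂n|/(fρ) = 1.63×10⁻³/(1.40×10⁻⁴ × 1.07) = 10.8 m/s
Around a high, pressure-gradient force acts outward with centrifugal, so Coriolis balances both:
fV = (1/ρ)|∂P/∂n| + V²/R  →  V² − fR·V + fR·V_g = 0
With fR = 1.40×10⁻⁴ × 1514×10³ m = 212 m/s:
V = [fR − √((fR)² − 4 fR V_g)]/2 = [212 − √(212² − 4×212×10.8)]/2 = 11.5 m/s
Supergeostrophic (V > V_g = 10.8 m/s), as expected around a high.
Converting: 11.5 m/s × 1.944 = 22.3 knots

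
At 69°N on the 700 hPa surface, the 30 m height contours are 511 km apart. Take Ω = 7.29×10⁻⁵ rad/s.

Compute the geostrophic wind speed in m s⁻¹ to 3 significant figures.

4.23 m s⁻¹

Coriolis parameter at 69°N:
f = 2Ω sin φ = 2 × 7.29×10⁻⁵ × sin 69° = 1.36×10⁻⁴ s⁻¹
Height gradient: |∂Z/∂n| = 30 m / 511000 m = 5.87×10⁻⁵
On a pressure surface, geostrophic balance gives V_g = (g/f)|∂Z/∂n|:
V_g = 9.81 × 5.87×10⁻⁵ / 1.36×10⁻⁴ = 4.23 m/s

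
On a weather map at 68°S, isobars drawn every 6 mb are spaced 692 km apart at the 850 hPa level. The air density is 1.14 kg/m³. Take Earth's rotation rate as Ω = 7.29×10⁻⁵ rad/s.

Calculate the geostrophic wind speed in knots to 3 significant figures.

Coriolis parameter at 68°S:
f = 2Ω sin φ = 2 × 7.29×10⁻⁵ × sin 68° = 1.35×10⁻⁴ s⁻¹
Pressure gradient: |∂P/∂n| = 600 Pa / 692000 m = 8.67×10⁻⁴ Pa/m
Geostrophic balance (pressure-gradient force = Coriolis force):
V_g = (1/(fρ)) |∂P/∂n| = 8.67×10⁻⁴ / (1.35×10⁻⁴ × 1.14) = 5.63 m/s
Converting: 5.63 m/s × 1.944 = 10.9 knots

10.9 knots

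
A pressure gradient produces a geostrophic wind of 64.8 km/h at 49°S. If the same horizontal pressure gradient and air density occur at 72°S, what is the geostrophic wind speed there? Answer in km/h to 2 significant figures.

51 km/h

With the same pressure gradient and density, V_g ∝ 1/f ∝ 1/sin φ.
V₂ = V₁ · sin φ₁ / sin φ₂ = 64.8 × sin 49° / sin 72°
V₂ = 64.8 × 0.7547/0.9511 = 51 km/h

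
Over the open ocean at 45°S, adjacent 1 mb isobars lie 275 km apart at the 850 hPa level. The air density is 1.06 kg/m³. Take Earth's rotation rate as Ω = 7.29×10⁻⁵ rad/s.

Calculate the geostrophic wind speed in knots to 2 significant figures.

6.5 knots

Coriolis parameter at 45°S:
f = 2Ω sin φ = 2 × 7.29×10⁻⁵ × sin 45° = 1.03×10⁻⁴ s⁻¹
Pressure gradient: |∂P/∂n| = 100 Pa / 275000 m = 3.64×10⁻⁴ Pa/m
Geostrophic balance (pressure-gradient force = Coriolis force):
V_g = (1/(fρ)) |∂P/∂n| = 3.64×10⁻⁴ / (1.03×10⁻⁴ × 1.06) = 3.33 m/s
Converting: 3.33 m/s × 1.944 = 6.5 knots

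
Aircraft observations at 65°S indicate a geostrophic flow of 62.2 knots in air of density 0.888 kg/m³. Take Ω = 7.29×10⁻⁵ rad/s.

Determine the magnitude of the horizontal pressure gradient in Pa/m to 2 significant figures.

3.8×10⁻³ Pa/m

Coriolis parameter at 65°S:
f = 2Ω sin φ = 2 × 7.29×10⁻⁵ × sin 65° = 1.32×10⁻⁴ s⁻¹
Wind speed in SI: 62.2 knots = 32.0 m/s
Geostrophic balance rearranged: |∂P/∂n| = f ρ V_g
|∂P/∂n| = 1.32×10⁻⁴ × 0.888 × 32.0 = 3.75×10⁻³ Pa/m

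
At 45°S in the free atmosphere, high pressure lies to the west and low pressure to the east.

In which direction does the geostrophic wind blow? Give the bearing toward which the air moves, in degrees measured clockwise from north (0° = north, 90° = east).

000°

The pressure-gradient force points toward the east (bearing 090°).
Geostrophic balance: in the Southern Hemisphere the Coriolis force deflects motion to the left, so the geostrophic wind blows 90° to the left of the pressure-gradient force (low pressure on the right).
Rotating 090° by 90° counterclockwise gives 000° — the wind blows toward the north.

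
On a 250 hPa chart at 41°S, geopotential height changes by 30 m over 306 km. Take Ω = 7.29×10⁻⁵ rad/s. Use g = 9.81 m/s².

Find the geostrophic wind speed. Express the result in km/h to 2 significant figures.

Coriolis parameter at 41°S:
f = 2Ω sin φ = 2 × 7.29×10⁻⁵ × sin 41° = 9.57×10⁻⁵ s⁻¹
Height gradient: |∂Z/∂n| = 30 m / 306000 m = 9.80×10⁻⁵
On a pressure surface, geostrophic balance gives V_g = (g/f)|∂Z/∂n|:
V_g = 9.81 × 9.80×10⁻⁵ / 9.57×10⁻⁵ = 10.1 m/s
Converting: 10.1 m/s × 3.6 = 36 km/h

36 km/h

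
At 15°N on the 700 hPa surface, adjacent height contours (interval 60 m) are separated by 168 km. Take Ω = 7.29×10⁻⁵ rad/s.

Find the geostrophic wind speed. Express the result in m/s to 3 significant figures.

92.8 m/s

Coriolis parameter at 15°N:
f = 2Ω sin φ = 2 × 7.29×10⁻⁵ × sin 15° = 3.77×10⁻⁵ s⁻¹
Height gradient: |∂Z/∂n| = 60 m / 168000 m = 3.57×10⁻⁴
On a pressure surface, geostrophic balance gives V_g = (g/f)|∂Z/∂n|:
V_g = 9.81 × 3.57×10⁻⁴ / 3.77×10⁻⁵ = 92.8 m/s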